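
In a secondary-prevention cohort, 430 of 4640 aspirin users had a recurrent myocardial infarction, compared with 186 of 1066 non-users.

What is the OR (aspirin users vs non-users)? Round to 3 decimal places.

odds, aspirin users = 430/4210 = 0.1021
odds, non-users = 186/880 = 0.2114
OR = 0.1021 / 0.2114 = 0.483

OR: 0.483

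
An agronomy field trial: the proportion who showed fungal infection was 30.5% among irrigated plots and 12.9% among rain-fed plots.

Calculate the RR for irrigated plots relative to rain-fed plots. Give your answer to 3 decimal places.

RR = 0.3050 / 0.1290 = 2.364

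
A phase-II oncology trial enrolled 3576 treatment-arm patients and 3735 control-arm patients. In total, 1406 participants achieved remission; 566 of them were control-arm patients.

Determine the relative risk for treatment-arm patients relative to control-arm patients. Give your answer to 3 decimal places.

treatment-arm patients with the outcome: 1406 − 566 = 840
treatment-arm patients without the outcome: 3576 − 840 = 2736
control-arm patients without the outcome: 3735 − 566 = 3169
risk, treatment-arm patients = 840/3576 = 0.2349
risk, control-arm patients = 566/3735 = 0.1515
RR = 0.2349 / 0.1515 = 1.550

1.550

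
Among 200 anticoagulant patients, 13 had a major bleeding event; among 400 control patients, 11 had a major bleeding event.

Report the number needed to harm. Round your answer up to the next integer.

risk, anticoagulant patients = 13/200 = 0.065000
risk, control patients = 11/400 = 0.027500
absolute risk difference = 0.037500
1 / 0.037500 = 26.667 → round up → 27

27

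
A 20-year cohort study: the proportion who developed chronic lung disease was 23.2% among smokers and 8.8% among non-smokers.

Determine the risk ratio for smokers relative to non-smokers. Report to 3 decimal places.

RR = 0.2320 / 0.0880 = 2.636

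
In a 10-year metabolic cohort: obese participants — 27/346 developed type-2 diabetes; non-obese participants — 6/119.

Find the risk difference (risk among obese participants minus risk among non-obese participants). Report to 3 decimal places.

risk, obese participants = 27/346 = 0.0780
risk, non-obese participants = 6/119 = 0.0504
risk difference = 0.0780 − 0.0504 = 0.028

0.028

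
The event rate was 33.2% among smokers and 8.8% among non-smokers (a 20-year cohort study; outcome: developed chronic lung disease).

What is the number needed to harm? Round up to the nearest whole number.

absolute risk difference = 0.244000
1 / 0.244000 = 4.098 → round up → 5

5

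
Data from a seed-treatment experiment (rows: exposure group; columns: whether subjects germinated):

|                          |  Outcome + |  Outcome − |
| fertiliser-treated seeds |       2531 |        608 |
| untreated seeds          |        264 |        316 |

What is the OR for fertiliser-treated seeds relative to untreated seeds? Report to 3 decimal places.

4.983

odds, fertiliser-treated seeds = 2531/608 = 4.1628
odds, untreated seeds = 264/316 = 0.8354
OR = 4.1628 / 0.8354 = 4.983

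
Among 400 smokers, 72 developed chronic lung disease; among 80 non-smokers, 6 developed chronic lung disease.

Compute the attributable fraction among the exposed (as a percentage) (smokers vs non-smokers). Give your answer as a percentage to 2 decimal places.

risk, smokers = 72/400 = 0.1800
risk, non-smokers = 6/80 = 0.0750
AR% = (0.1800 − 0.0750) / 0.1800 = 0.5833 → 58.33%

58.33%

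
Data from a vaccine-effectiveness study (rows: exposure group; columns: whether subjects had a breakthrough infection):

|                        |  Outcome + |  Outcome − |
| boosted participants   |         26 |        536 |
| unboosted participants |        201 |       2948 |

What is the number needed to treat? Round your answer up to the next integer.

risk, boosted participants = 26/562 = 0.046263
risk, unboosted participants = 201/3149 = 0.063830
absolute risk difference = 0.017566
1 / 0.017566 = 56.928 → round up → 57

NNT = 57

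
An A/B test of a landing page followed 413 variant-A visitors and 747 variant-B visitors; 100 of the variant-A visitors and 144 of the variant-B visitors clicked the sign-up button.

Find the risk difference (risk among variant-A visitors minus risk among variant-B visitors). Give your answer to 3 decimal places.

RD = 0.049

risk, variant-A visitors = 100/413 = 0.2421
risk, variant-B visitors = 144/747 = 0.1928
risk difference = 0.2421 − 0.1928 = 0.049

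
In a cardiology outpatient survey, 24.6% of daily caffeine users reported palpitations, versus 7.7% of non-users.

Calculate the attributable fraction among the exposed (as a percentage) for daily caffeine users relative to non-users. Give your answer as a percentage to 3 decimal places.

AR% = (0.2460 − 0.0770) / 0.2460 = 0.6870 → 68.699%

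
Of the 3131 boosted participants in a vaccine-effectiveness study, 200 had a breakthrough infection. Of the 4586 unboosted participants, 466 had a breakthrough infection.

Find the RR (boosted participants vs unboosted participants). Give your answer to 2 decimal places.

0.63

risk, boosted participants = 200/3131 = 0.0639
risk, unboosted participants = 466/4586 = 0.1016
RR = 0.0639 / 0.1016 = 0.63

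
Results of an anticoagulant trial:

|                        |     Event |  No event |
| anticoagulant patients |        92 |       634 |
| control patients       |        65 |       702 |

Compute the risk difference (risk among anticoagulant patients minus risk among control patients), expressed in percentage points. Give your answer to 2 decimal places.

risk, anticoagulant patients = 92/726 = 0.1267
risk, control patients = 65/767 = 0.0847
risk difference = 0.1267 − 0.0847 = 0.0420 → 4.20 percentage points

RD = 4.20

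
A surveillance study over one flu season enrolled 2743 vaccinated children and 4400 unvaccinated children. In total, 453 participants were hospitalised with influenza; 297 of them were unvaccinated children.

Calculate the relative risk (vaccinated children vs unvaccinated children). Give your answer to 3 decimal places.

vaccinated children with the outcome: 453 − 297 = 156
vaccinated children without the outcome: 2743 − 156 = 2587
unvaccinated children without the outcome: 4400 − 297 = 4103
risk, vaccinated children = 156/2743 = 0.0569
risk, unvaccinated children = 297/4400 = 0.0675
RR = 0.0569 / 0.0675 = 0.843

0.843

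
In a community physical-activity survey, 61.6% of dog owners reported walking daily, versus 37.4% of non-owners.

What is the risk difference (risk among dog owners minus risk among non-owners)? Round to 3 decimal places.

risk difference = 0.6160 − 0.3740 = 0.242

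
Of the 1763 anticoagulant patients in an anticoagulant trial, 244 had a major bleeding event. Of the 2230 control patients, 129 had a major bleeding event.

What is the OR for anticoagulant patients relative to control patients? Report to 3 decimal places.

OR = (244 × 2101) / (1519 × 129) = 512644/195951 ≈ 2.616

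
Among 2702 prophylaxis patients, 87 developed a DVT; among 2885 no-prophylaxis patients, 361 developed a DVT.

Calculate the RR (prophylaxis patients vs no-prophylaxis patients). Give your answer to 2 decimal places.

0.26

risk, prophylaxis patients = 87/2702 = 0.03220
risk, no-prophylaxis patients = 361/2885 = 0.12513
RR = 0.03220 / 0.12513 = 0.26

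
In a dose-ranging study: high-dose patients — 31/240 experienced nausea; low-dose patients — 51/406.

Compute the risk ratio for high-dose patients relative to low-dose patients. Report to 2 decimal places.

risk, high-dose patients = 31/240 = 0.1292
risk, low-dose patients = 51/406 = 0.1256
RR = 0.1292 / 0.1256 = 1.03

1.03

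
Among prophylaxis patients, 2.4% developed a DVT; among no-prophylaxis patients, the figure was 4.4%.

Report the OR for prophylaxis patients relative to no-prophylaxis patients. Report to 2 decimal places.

OR ≈ 0.53

odds, prophylaxis patients = 0.02400/0.97600 = 0.02459
odds, no-prophylaxis patients = 0.04400/0.95600 = 0.04603
OR = 0.02459 / 0.04603 = 0.53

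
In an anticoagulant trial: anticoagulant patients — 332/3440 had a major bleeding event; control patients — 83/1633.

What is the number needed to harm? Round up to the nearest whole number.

22

risk, anticoagulant patients = 332/3440 = 0.096512
risk, control patients = 83/1633 = 0.050827
absolute risk difference = 0.045685
1 / 0.045685 = 21.889 → round up → 22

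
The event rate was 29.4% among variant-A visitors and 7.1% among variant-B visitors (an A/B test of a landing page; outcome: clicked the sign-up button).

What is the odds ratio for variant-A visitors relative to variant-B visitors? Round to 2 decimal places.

5.45

odds, variant-A visitors = 0.2940/0.7060 = 0.4164
odds, variant-B visitors = 0.0710/0.9290 = 0.0764
OR = 0.4164 / 0.0764 = 5.45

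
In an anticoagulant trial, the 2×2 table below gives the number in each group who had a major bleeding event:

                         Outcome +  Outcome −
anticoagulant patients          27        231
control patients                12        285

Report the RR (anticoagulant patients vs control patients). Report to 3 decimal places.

RR: 2.590

risk, anticoagulant patients = 27/258 = 0.10465
risk, control patients = 12/297 = 0.04040
RR = 0.10465 / 0.04040 = 2.590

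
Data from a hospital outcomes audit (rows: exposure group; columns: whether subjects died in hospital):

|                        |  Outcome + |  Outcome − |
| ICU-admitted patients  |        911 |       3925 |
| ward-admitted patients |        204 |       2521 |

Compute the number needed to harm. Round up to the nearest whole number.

9

risk, ICU-admitted patients = 911/4836 = 0.188379
risk, ward-admitted patients = 204/2725 = 0.074862
absolute risk difference = 0.113516
1 / 0.113516 = 8.809 → round up → 9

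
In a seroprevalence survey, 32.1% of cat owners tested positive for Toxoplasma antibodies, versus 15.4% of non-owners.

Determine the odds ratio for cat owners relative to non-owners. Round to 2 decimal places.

odds, cat owners = 0.3210/0.6790 = 0.4728
odds, non-owners = 0.1540/0.8460 = 0.1820
OR = 0.4728 / 0.1820 = 2.60

2.60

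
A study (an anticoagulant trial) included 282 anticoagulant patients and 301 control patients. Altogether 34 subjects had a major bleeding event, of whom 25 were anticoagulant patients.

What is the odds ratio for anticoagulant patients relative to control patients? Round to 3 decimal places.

anticoagulant patients without the outcome: 282 − 25 = 257
control patients with the outcome: 34 − 25 = 9
control patients without the outcome: 301 − 9 = 292
odds, anticoagulant patients = 25/257 = 0.09728
odds, control patients = 9/292 = 0.03082
OR = 0.09728 / 0.03082 = 3.156

3.156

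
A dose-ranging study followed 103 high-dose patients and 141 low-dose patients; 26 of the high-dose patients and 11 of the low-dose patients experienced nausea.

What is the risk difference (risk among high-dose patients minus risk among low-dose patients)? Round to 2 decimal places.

RD ≈ 0.17

risk, high-dose patients = 26/103 = 0.2524
risk, low-dose patients = 11/141 = 0.0780
risk difference = 0.2524 − 0.0780 = 0.17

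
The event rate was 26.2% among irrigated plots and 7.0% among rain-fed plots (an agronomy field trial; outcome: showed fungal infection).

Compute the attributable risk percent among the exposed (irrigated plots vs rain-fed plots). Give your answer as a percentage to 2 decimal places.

AR% = (0.2620 − 0.0700) / 0.2620 = 0.7328 → 73.28%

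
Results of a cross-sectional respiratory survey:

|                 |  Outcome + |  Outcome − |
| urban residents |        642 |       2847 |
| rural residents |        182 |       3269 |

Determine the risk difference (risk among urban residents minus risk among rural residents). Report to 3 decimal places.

RD = 0.131

risk, urban residents = 642/3489 = 0.1840
risk, rural residents = 182/3451 = 0.0527
risk difference = 0.1840 − 0.0527 = 0.131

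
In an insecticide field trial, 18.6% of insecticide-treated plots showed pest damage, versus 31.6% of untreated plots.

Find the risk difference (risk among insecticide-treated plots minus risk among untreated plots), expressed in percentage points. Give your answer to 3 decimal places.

RD: -13.000

risk difference = 0.1860 − 0.3160 = -0.1300 → -13.000 percentage points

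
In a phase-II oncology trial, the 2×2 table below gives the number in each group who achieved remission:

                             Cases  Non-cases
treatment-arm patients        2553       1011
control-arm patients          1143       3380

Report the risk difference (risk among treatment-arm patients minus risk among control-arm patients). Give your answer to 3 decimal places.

risk, treatment-arm patients = 2553/3564 = 0.7163
risk, control-arm patients = 1143/4523 = 0.2527
risk difference = 0.7163 − 0.2527 = 0.464

RD = 0.464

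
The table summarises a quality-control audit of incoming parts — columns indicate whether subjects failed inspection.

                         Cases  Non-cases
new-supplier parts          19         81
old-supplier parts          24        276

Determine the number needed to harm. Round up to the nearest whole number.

NNH: 10

risk, new-supplier parts = 19/100 = 0.190000
risk, old-supplier parts = 24/300 = 0.080000
absolute risk difference = 0.110000
1 / 0.110000 = 9.091 → round up → 10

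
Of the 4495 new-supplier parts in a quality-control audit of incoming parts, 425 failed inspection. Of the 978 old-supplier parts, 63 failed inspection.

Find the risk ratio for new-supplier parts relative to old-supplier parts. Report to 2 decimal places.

1.47

risk, new-supplier parts = 425/4495 = 0.0945
risk, old-supplier parts = 63/978 = 0.0644
RR = 0.0945 / 0.0644 = 1.47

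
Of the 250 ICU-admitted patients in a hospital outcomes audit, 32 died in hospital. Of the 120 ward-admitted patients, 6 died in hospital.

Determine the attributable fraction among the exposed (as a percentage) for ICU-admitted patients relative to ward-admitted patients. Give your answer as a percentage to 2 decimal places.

risk, ICU-admitted patients = 32/250 = 0.1280
risk, ward-admitted patients = 6/120 = 0.0500
AR% = (0.1280 − 0.0500) / 0.1280 = 0.6094 → 60.94%

60.94%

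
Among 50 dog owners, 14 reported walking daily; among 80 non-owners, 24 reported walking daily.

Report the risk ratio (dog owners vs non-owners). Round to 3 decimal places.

risk, dog owners = 14/50 = 0.2800
risk, non-owners = 24/80 = 0.3000
RR = 0.2800 / 0.3000 = 0.933

RR ≈ 0.933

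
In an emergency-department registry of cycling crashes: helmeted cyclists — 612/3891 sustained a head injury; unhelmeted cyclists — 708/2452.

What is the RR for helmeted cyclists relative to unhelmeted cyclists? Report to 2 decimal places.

risk, helmeted cyclists = 612/3891 = 0.1573
risk, unhelmeted cyclists = 708/2452 = 0.2887
RR = 0.1573 / 0.2887 = 0.54

RR: 0.54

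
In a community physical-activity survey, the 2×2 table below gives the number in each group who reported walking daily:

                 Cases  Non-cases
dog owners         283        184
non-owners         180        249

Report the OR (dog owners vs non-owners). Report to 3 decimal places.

OR: 2.128

odds, dog owners = 283/184 = 1.5380
odds, non-owners = 180/249 = 0.7229
OR = 1.5380 / 0.7229 = 2.128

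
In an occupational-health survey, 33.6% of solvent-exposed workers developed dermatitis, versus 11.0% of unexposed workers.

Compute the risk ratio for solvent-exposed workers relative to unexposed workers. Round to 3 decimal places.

RR = 0.3360 / 0.1100 = 3.055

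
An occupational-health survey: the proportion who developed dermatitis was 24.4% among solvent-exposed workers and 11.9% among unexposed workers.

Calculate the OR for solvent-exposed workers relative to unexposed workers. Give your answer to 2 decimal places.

odds, solvent-exposed workers = 0.2440/0.7560 = 0.3228
odds, unexposed workers = 0.1190/0.8810 = 0.1351
OR = 0.3228 / 0.1351 = 2.39

OR = 2.39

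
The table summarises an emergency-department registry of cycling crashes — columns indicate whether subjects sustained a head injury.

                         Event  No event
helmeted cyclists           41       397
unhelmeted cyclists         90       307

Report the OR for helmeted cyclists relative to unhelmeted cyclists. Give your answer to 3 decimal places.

OR = (41 × 307) / (397 × 90) = 12587/35730 ≈ 0.352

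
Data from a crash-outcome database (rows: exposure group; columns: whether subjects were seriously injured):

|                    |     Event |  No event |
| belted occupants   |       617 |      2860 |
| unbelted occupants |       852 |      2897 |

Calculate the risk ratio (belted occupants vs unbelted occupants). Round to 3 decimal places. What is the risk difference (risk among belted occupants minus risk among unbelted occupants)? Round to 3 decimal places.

risk, belted occupants = 617/3477 = 0.1775
risk, unbelted occupants = 852/3749 = 0.2273
RR = 0.1775 / 0.2273 = 0.781
risk difference = 0.1775 − 0.2273 = -0.050

RR = 0.781; RD = -0.050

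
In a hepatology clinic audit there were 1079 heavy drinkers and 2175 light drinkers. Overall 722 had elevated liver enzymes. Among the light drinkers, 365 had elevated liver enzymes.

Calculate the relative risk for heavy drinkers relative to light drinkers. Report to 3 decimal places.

heavy drinkers with the outcome: 722 − 365 = 357
heavy drinkers without the outcome: 1079 − 357 = 722
light drinkers without the outcome: 2175 − 365 = 1810
risk, heavy drinkers = 357/1079 = 0.3309
risk, light drinkers = 365/2175 = 0.1678
RR = 0.3309 / 0.1678 = 1.972

1.972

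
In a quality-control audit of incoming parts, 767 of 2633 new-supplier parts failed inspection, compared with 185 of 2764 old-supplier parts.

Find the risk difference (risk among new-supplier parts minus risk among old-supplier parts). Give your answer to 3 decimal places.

risk, new-supplier parts = 767/2633 = 0.2913
risk, old-supplier parts = 185/2764 = 0.0669
risk difference = 0.2913 − 0.0669 = 0.224

0.224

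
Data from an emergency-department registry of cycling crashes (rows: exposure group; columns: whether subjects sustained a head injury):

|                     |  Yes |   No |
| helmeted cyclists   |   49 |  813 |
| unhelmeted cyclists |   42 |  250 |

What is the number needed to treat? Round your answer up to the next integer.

12

risk, helmeted cyclists = 49/862 = 0.056845
risk, unhelmeted cyclists = 42/292 = 0.143836
absolute risk difference = 0.086991
1 / 0.086991 = 11.495 → round up → 12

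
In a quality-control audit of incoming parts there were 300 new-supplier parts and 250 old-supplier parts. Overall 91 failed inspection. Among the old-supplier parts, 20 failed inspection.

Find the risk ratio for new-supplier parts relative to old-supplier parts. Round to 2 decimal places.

2.96

new-supplier parts with the outcome: 91 − 20 = 71
new-supplier parts without the outcome: 300 − 71 = 229
old-supplier parts without the outcome: 250 − 20 = 230
risk, new-supplier parts = 71/300 = 0.2367
risk, old-supplier parts = 20/250 = 0.0800
RR = 0.2367 / 0.0800 = 2.96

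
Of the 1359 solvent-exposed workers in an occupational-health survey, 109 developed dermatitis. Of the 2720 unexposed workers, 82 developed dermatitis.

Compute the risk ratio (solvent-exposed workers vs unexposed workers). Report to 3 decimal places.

2.660

risk, solvent-exposed workers = 109/1359 = 0.08021
risk, unexposed workers = 82/2720 = 0.03015
RR = 0.08021 / 0.03015 = 2.660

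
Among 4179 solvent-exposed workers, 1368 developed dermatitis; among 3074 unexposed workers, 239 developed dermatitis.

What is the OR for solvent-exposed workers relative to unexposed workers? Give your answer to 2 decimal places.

OR = 5.77

odds, solvent-exposed workers = 1368/2811 = 0.4867
odds, unexposed workers = 239/2835 = 0.0843
OR = 0.4867 / 0.0843 = 5.77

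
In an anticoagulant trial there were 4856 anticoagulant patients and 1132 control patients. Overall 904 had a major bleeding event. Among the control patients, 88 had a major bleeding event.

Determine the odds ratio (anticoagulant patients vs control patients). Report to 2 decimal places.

2.40

anticoagulant patients with the outcome: 904 − 88 = 816
anticoagulant patients without the outcome: 4856 − 816 = 4040
control patients without the outcome: 1132 − 88 = 1044
odds, anticoagulant patients = 816/4040 = 0.2020
odds, control patients = 88/1044 = 0.0843
OR = 0.2020 / 0.0843 = 2.40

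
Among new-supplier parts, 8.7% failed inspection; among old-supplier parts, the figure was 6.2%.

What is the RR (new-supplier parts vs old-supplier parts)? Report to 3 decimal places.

RR = 0.0870 / 0.0620 = 1.403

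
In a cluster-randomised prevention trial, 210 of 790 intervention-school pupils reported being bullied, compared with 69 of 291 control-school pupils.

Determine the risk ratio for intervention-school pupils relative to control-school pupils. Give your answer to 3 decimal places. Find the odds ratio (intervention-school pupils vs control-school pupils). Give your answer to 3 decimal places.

risk, intervention-school pupils = 210/790 = 0.2658
risk, control-school pupils = 69/291 = 0.2371
RR = 0.2658 / 0.2371 = 1.121
OR = (210 × 222) / (580 × 69) = 46620/40020 ≈ 1.165

RR = 1.121; OR = 1.165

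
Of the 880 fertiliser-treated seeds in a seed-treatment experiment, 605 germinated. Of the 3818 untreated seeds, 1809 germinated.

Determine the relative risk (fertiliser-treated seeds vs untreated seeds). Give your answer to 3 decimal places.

1.451

risk, fertiliser-treated seeds = 605/880 = 0.6875
risk, untreated seeds = 1809/3818 = 0.4738
RR = 0.6875 / 0.4738 = 1.451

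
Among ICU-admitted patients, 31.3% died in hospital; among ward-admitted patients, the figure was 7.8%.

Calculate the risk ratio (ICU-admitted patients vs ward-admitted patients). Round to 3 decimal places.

RR = 0.3130 / 0.0780 = 4.013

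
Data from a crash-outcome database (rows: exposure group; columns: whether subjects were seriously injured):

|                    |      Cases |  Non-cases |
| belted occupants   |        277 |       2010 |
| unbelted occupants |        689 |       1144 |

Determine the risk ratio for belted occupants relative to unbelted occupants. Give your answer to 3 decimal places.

risk, belted occupants = 277/2287 = 0.1211
risk, unbelted occupants = 689/1833 = 0.3759
RR = 0.1211 / 0.3759 = 0.322

RR: 0.322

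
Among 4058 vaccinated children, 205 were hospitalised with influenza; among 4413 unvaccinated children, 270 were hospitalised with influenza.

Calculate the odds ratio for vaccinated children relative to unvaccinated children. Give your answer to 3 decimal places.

OR = (205 × 4143) / (3853 × 270) = 849315/1040310 ≈ 0.816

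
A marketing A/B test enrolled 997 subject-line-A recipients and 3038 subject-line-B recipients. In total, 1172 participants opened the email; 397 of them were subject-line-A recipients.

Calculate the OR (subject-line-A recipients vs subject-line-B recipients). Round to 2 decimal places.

1.93

subject-line-A recipients without the outcome: 997 − 397 = 600
subject-line-B recipients with the outcome: 1172 − 397 = 775
subject-line-B recipients without the outcome: 3038 − 775 = 2263
OR = (397 × 2263) / (600 × 775) = 898411/465000 ≈ 1.93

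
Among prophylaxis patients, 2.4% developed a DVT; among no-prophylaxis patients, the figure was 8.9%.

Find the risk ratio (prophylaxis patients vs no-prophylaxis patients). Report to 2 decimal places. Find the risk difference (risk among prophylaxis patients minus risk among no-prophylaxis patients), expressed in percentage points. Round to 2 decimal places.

RR = 0.02400 / 0.08900 = 0.27
risk difference = 0.02400 − 0.08900 = -0.06500 → -6.50 percentage points

RR = 0.27; RD = -6.50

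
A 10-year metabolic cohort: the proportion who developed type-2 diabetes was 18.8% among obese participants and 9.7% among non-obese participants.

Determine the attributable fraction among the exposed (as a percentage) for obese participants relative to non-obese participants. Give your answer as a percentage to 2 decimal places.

AR% = (0.1880 − 0.0970) / 0.1880 = 0.4840 → 48.40%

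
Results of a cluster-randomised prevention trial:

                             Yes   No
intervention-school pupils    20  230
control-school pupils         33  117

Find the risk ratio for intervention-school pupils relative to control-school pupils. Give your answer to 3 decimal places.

risk, intervention-school pupils = 20/250 = 0.0800
risk, control-school pupils = 33/150 = 0.2200
RR = 0.0800 / 0.2200 = 0.364

0.364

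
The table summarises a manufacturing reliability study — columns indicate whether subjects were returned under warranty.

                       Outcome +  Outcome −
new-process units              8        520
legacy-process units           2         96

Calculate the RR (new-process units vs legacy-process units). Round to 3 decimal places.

risk, new-process units = 8/528 = 0.01515
risk, legacy-process units = 2/98 = 0.02041
RR = 0.01515 / 0.02041 = 0.742

RR: 0.742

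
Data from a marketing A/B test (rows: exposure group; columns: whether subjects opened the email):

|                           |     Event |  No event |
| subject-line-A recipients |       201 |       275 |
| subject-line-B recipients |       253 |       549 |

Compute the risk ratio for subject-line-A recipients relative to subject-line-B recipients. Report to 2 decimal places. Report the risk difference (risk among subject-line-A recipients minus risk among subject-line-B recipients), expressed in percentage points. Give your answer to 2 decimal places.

RR = 1.34; RD = 10.68

risk, subject-line-A recipients = 201/476 = 0.4223
risk, subject-line-B recipients = 253/802 = 0.3155
RR = 0.4223 / 0.3155 = 1.34
risk difference = 0.4223 − 0.3155 = 0.1068 → 10.68 percentage points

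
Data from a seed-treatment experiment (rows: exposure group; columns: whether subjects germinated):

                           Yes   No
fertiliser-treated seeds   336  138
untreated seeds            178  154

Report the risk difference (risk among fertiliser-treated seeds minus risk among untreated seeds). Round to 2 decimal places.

risk, fertiliser-treated seeds = 336/474 = 0.7089
risk, untreated seeds = 178/332 = 0.5361
risk difference = 0.7089 − 0.5361 = 0.17

0.17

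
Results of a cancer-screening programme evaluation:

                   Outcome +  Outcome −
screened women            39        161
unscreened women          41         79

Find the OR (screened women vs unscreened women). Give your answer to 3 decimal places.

0.467

odds, screened women = 39/161 = 0.2422
odds, unscreened women = 41/79 = 0.5190
OR = 0.2422 / 0.5190 = 0.467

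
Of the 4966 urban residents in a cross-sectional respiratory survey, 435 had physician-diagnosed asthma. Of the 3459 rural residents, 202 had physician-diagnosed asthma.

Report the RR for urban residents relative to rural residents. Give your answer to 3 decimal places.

risk, urban residents = 435/4966 = 0.0876
risk, rural residents = 202/3459 = 0.0584
RR = 0.0876 / 0.0584 = 1.500

1.500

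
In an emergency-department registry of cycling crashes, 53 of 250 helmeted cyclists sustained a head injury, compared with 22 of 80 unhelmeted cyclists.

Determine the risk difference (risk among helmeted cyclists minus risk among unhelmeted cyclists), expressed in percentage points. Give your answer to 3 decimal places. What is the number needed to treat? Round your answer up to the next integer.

risk, helmeted cyclists = 53/250 = 0.2120
risk, unhelmeted cyclists = 22/80 = 0.2750
risk difference = 0.2120 − 0.2750 = -0.0630 → -6.300 percentage points
absolute risk difference = 0.063000
1 / 0.063000 = 15.873 → round up → 16

RD = -6.300; NNT = 16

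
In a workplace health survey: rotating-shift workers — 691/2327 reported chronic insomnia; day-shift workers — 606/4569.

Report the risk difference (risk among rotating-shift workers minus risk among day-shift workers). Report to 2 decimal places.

0.16

risk, rotating-shift workers = 691/2327 = 0.2969
risk, day-shift workers = 606/4569 = 0.1326
risk difference = 0.2969 − 0.1326 = 0.16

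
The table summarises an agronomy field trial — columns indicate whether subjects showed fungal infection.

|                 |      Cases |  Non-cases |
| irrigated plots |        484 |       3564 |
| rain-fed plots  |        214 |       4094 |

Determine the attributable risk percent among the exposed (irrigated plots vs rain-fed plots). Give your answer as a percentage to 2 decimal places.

risk, irrigated plots = 484/4048 = 0.11957
risk, rain-fed plots = 214/4308 = 0.04968
AR% = (0.11957 − 0.04968) / 0.11957 = 0.5845 → 58.45%

58.45%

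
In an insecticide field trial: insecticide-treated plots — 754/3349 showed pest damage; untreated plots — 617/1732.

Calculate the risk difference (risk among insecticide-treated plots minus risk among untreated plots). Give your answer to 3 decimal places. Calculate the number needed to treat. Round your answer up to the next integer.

RD = -0.131; NNT = 8

risk, insecticide-treated plots = 754/3349 = 0.2251
risk, untreated plots = 617/1732 = 0.3562
risk difference = 0.2251 − 0.3562 = -0.131
absolute risk difference = 0.131094
1 / 0.131094 = 7.628 → round up → 8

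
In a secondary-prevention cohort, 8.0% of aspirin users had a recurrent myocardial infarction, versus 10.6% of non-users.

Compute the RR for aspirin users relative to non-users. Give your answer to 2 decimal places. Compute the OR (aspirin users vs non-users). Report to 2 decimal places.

RR = 0.0800 / 0.1060 = 0.75
odds, aspirin users = 0.0800/0.9200 = 0.0870
odds, non-users = 0.1060/0.8940 = 0.1186
OR = 0.0870 / 0.1186 = 0.73

RR = 0.75; OR = 0.73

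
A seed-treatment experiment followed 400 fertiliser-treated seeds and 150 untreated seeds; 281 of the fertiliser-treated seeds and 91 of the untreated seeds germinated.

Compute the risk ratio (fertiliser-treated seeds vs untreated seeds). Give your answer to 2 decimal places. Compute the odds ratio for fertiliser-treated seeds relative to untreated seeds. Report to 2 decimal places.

risk, fertiliser-treated seeds = 281/400 = 0.7025
risk, untreated seeds = 91/150 = 0.6067
RR = 0.7025 / 0.6067 = 1.16
OR = (281 × 59) / (119 × 91) = 16579/10829 ≈ 1.53

RR = 1.16; OR = 1.53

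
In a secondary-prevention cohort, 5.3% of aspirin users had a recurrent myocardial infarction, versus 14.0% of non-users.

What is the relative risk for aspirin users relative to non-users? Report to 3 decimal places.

RR = 0.0530 / 0.1400 = 0.379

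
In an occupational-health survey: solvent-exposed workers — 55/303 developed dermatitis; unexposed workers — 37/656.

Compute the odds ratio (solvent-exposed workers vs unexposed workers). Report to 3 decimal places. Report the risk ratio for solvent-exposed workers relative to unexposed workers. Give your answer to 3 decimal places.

OR = 3.710; RR = 3.218

OR = (55 × 619) / (248 × 37) = 34045/9176 ≈ 3.710
risk, solvent-exposed workers = 55/303 = 0.1815
risk, unexposed workers = 37/656 = 0.0564
RR = 0.1815 / 0.0564 = 3.218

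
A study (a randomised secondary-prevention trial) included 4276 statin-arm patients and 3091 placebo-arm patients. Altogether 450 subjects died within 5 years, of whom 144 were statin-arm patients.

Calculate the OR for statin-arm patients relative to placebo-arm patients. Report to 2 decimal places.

statin-arm patients without the outcome: 4276 − 144 = 4132
placebo-arm patients with the outcome: 450 − 144 = 306
placebo-arm patients without the outcome: 3091 − 306 = 2785
odds, statin-arm patients = 144/4132 = 0.03485
odds, placebo-arm patients = 306/2785 = 0.10987
OR = 0.03485 / 0.10987 = 0.32

0.32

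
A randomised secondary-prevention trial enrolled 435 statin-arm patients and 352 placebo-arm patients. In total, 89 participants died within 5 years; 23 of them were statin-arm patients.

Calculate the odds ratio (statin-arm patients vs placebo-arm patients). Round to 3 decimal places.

0.242

statin-arm patients without the outcome: 435 − 23 = 412
placebo-arm patients with the outcome: 89 − 23 = 66
placebo-arm patients without the outcome: 352 − 66 = 286
odds, statin-arm patients = 23/412 = 0.0558
odds, placebo-arm patients = 66/286 = 0.2308
OR = 0.0558 / 0.2308 = 0.242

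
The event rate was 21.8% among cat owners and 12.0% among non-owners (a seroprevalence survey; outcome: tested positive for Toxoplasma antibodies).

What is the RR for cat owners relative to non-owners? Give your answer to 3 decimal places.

RR = 0.2180 / 0.1200 = 1.817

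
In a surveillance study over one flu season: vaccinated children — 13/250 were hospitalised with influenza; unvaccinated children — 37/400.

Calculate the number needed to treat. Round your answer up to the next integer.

25

risk, vaccinated children = 13/250 = 0.052000
risk, unvaccinated children = 37/400 = 0.092500
absolute risk difference = 0.040500
1 / 0.040500 = 24.691 → round up → 25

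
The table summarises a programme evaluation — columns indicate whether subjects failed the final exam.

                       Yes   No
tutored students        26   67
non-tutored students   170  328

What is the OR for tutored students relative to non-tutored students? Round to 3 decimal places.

odds, tutored students = 26/67 = 0.3881
odds, non-tutored students = 170/328 = 0.5183
OR = 0.3881 / 0.5183 = 0.749

OR = 0.749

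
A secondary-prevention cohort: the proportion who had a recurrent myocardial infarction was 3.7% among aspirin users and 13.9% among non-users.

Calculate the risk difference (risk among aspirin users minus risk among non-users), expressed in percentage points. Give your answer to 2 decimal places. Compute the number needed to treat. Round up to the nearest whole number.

RD = -10.20; NNT = 10

risk difference = 0.03700 − 0.13900 = -0.10200 → -10.20 percentage points
absolute risk difference = 0.102000
1 / 0.102000 = 9.804 → round up → 10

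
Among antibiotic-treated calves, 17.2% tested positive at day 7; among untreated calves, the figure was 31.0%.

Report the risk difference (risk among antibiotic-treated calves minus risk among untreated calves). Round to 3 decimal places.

risk difference = 0.1720 − 0.3100 = -0.138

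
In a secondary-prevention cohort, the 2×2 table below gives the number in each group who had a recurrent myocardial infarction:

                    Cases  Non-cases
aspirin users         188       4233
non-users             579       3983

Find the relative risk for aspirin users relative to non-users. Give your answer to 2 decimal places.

0.34

risk, aspirin users = 188/4421 = 0.04252
risk, non-users = 579/4562 = 0.12692
RR = 0.04252 / 0.12692 = 0.34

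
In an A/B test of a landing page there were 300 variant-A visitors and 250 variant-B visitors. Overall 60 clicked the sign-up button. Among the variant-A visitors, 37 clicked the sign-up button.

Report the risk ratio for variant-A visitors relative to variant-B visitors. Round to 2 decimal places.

variant-A visitors without the outcome: 300 − 37 = 263
variant-B visitors with the outcome: 60 − 37 = 23
variant-B visitors without the outcome: 250 − 23 = 227
risk, variant-A visitors = 37/300 = 0.1233
risk, variant-B visitors = 23/250 = 0.0920
RR = 0.1233 / 0.0920 = 1.34

1.34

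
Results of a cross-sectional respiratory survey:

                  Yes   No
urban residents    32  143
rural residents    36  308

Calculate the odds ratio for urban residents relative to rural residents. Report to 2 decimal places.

OR = (32 × 308) / (143 × 36) = 9856/5148 ≈ 1.91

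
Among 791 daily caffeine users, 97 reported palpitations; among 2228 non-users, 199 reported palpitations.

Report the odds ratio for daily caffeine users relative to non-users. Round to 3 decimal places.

OR = (97 × 2029) / (694 × 199) = 196813/138106 ≈ 1.425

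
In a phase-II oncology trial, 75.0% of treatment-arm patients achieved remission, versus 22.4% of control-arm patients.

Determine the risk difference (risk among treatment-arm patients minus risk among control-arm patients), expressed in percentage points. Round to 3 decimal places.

risk difference = 0.7500 − 0.2240 = 0.5260 → 52.600 percentage points

RD: 52.600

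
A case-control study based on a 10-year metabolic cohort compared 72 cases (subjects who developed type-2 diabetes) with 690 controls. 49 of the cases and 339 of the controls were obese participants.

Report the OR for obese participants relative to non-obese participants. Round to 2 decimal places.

OR = (49 × 351) / (339 × 23) = 17199/7797 ≈ 2.21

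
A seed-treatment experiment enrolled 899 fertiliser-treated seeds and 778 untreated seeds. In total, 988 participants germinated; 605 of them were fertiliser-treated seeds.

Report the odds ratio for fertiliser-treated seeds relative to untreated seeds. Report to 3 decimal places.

OR ≈ 2.122

fertiliser-treated seeds without the outcome: 899 − 605 = 294
untreated seeds with the outcome: 988 − 605 = 383
untreated seeds without the outcome: 778 − 383 = 395
OR = (605 × 395) / (294 × 383) = 238975/112602 ≈ 2.122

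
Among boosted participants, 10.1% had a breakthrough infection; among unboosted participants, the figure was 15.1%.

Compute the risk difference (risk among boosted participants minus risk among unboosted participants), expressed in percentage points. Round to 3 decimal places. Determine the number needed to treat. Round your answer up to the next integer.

risk difference = 0.1010 − 0.1510 = -0.0500 → -5.000 percentage points
absolute risk difference = 0.050000
1 / 0.050000 = 20.000 → round up → 20

RD = -5.000; NNT = 20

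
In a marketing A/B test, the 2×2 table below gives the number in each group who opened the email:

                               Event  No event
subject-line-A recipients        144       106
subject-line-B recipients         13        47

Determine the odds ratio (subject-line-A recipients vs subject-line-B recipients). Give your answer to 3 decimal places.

4.911

odds, subject-line-A recipients = 144/106 = 1.3585
odds, subject-line-B recipients = 13/47 = 0.2766
OR = 1.3585 / 0.2766 = 4.911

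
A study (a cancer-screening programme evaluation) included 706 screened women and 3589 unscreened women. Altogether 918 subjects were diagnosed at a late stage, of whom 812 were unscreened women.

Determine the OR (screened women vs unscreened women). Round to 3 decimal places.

screened women with the outcome: 918 − 812 = 106
screened women without the outcome: 706 − 106 = 600
unscreened women without the outcome: 3589 − 812 = 2777
OR = (106 × 2777) / (600 × 812) = 294362/487200 ≈ 0.604

0.604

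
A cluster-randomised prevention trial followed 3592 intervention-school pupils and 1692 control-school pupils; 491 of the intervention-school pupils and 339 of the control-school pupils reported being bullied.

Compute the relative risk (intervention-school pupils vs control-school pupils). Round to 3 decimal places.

risk, intervention-school pupils = 491/3592 = 0.1367
risk, control-school pupils = 339/1692 = 0.2004
RR = 0.1367 / 0.2004 = 0.682

RR = 0.682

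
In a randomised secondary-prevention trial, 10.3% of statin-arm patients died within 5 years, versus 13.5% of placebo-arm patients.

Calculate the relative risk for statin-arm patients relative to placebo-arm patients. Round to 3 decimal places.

RR = 0.1030 / 0.1350 = 0.763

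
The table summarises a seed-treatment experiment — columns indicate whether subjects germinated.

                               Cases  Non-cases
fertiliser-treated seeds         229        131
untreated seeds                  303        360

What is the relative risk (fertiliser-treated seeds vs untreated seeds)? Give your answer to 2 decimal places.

risk, fertiliser-treated seeds = 229/360 = 0.6361
risk, untreated seeds = 303/663 = 0.4570
RR = 0.6361 / 0.4570 = 1.39

RR = 1.39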